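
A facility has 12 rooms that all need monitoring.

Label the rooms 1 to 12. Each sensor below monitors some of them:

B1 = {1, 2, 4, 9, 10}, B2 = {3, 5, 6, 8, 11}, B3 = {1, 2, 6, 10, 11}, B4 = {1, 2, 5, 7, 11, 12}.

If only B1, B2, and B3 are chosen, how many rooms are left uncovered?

2

Union of B1, B2, B3 = {1, 2, 3, 4, 5, 6, 8, 9, 10, 11}.
Not covered: 7, 12 — 2 rooms.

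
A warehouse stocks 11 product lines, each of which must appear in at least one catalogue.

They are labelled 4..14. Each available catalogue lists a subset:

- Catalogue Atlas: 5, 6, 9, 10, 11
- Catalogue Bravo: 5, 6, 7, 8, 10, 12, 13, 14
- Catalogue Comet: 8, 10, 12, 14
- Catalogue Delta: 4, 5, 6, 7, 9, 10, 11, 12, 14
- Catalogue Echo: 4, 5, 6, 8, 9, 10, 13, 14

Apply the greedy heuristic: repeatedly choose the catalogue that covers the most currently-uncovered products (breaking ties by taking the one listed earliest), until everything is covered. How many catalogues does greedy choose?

Greedy: pick Delta (covers 9 new) → pick Bravo (covers 2 new). Total picks: 2.

2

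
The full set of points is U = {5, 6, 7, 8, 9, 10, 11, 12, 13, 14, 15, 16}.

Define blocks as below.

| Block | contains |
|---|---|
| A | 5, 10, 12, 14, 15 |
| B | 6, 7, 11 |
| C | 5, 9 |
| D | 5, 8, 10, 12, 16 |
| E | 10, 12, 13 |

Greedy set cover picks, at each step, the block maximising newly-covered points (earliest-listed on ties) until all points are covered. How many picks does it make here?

5

Greedy: pick A (covers 5 new) → pick B (covers 3 new) → pick D (covers 2 new) → pick C (covers 1 new) → pick E (covers 1 new). Total picks: 5.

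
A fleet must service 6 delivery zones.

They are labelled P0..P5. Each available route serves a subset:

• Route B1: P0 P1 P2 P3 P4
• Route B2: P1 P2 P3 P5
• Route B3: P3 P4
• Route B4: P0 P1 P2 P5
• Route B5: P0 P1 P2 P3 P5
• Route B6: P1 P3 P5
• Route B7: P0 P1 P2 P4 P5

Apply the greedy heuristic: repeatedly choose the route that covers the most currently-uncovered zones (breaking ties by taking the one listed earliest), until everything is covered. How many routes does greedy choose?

Greedy: pick B1 (covers 5 new) → pick B2 (covers 1 new). Total picks: 2.

2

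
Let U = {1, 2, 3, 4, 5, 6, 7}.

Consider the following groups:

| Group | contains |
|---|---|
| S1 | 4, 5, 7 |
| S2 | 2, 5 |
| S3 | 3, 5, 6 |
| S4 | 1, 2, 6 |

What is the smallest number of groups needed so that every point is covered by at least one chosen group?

3

S1, S3, and S4 cover everything between them: the union {1, 2, 3, 4, 5, 6, 7} is all of U.
Each group has at most 3 points, and 2·3 = 6 < 7 — so at least 3 groups are needed, and 3 is optimal.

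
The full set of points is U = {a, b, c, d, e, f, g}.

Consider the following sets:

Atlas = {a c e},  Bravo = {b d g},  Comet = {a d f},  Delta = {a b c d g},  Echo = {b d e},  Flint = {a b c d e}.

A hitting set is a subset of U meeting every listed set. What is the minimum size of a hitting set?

2

The 2 points {a, d} hit every set.
The sets Atlas, Bravo are pairwise disjoint, so any hitting set needs a separate point for each — at least 2. Hence 2 is optimal.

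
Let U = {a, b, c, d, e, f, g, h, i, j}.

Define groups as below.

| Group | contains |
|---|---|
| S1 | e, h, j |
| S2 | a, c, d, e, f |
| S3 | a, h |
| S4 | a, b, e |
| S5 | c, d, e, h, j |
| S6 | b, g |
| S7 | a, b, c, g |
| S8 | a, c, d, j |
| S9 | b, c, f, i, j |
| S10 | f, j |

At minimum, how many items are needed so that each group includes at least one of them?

The 3 items {a, b, j} hit every group.
The groups S3, S6, S10 are pairwise disjoint, so any hitting set needs a separate item for each — at least 3. Hence 3 is optimal.

3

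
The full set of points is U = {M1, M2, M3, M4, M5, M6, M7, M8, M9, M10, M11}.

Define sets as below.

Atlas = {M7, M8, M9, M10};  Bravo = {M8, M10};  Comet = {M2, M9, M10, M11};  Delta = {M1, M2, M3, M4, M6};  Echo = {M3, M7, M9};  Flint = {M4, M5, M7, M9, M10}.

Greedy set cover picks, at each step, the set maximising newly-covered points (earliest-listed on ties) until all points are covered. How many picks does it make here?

Greedy: pick Delta (covers 5 new) → pick Atlas (covers 4 new) → pick Comet (covers 1 new) → pick Flint (covers 1 new). Total picks: 4.

4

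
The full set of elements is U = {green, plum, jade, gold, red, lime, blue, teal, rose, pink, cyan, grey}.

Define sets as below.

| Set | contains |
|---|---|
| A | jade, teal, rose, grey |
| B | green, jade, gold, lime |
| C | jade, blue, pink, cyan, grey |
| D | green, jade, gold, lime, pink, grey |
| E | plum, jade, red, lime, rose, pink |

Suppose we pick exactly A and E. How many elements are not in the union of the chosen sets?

4

Union of A, E = {plum, jade, red, lime, teal, rose, pink, grey}.
Not covered: green, gold, blue, cyan — 4 elements.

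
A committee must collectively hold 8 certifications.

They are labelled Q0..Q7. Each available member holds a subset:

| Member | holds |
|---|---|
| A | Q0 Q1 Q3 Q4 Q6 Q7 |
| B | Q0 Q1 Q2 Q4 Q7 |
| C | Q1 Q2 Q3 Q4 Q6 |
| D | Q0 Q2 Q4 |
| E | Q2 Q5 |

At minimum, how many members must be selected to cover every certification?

Take {A, E}. Their union is {Q0, Q1, Q2, Q3, Q4, Q5, Q6, Q7}, which is all 8 certifications.
No single member has all 8 certifications (the largest, A, has 6), so 2 is optimal.

2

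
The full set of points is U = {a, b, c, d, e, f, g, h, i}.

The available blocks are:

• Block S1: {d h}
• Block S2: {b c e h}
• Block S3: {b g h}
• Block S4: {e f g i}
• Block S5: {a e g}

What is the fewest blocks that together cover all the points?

4

S1, S2, S4, and S5 cover everything between them: the union {a, b, c, d, e, f, g, h, i} is all of U.
No 3 of the 5 blocks cover everything (all 10 combinations miss at least one point), so 4 is optimal.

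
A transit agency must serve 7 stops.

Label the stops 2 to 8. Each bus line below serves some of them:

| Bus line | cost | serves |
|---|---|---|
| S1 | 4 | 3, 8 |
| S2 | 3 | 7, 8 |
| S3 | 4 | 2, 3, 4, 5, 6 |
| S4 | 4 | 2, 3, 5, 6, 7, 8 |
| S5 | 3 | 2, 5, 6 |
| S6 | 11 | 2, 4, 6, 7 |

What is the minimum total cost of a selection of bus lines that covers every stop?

S2, S3 together cover every stop (S2 ∪ S3 = {2, 3, 4, 5, 6, 7, 8}); total cost 3 + 4 = 7.
The greedy pick S4, S3 costs 8; no covering selection beats 7.

7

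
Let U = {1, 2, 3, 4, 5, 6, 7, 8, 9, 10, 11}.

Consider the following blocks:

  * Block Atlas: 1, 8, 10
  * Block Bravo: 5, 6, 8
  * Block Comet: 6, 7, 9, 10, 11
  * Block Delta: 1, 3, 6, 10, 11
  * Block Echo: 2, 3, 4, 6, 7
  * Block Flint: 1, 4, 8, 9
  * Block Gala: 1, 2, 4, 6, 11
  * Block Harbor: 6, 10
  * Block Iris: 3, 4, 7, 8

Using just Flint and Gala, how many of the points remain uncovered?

4

Union of Flint, Gala = {1, 2, 4, 6, 8, 9, 11}.
Not covered: 3, 5, 7, 10 — 4 points.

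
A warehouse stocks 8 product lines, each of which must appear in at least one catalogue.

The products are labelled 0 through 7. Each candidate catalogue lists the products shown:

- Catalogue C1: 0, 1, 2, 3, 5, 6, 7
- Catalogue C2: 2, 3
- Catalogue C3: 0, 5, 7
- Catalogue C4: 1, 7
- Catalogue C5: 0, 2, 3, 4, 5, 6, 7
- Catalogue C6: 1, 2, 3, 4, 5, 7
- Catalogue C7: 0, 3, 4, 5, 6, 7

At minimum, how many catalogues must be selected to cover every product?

2

Take {C5, C6}. Their union is {0, 1, 2, 3, 4, 5, 6, 7}, which is all 8 products.
No single catalogue has all 8 products (the largest, C1, has 7), so 2 is optimal.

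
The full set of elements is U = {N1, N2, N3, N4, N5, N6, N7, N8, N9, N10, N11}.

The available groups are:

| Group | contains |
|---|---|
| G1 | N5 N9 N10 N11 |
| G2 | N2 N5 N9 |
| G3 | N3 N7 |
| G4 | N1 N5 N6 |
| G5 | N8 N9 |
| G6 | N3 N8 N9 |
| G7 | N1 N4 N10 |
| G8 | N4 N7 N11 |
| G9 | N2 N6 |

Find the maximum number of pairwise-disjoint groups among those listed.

G3, G5, G7, G9 are pairwise disjoint (G3={N3,N7}; G5={N8,N9}; G7={N1,N4,N10}; G9={N2,N6}).
Every remaining group overlaps one of these, and no 5 of the listed groups are pairwise disjoint, so 4 is the maximum.

4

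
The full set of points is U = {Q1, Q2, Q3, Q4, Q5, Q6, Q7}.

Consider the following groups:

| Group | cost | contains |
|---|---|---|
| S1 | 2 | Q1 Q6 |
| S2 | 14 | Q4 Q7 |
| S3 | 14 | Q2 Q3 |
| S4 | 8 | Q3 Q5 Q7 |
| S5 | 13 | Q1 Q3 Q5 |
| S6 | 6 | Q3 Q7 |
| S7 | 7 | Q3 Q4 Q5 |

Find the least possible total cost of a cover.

29

S1, S3, S6, S7 together cover every point (S1 ∪ S3 ∪ S6 ∪ S7 = {Q1, Q2, Q3, Q4, Q5, Q6, Q7}); total cost 2 + 14 + 6 + 7 = 29.
No covering selection has total cost below 29.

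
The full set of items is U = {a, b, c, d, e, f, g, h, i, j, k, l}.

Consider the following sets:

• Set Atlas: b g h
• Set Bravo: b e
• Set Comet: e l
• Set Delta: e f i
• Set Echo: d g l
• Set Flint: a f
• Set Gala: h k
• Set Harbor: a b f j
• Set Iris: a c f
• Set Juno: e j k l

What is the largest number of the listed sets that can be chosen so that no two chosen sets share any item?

Bravo, Echo, Flint, Gala are pairwise disjoint (Bravo={b,e}; Echo={d,g,l}; Flint={a,f}; Gala={h,k}).
Every remaining set overlaps one of these, and no 5 of the listed sets are pairwise disjoint, so 4 is the maximum.

4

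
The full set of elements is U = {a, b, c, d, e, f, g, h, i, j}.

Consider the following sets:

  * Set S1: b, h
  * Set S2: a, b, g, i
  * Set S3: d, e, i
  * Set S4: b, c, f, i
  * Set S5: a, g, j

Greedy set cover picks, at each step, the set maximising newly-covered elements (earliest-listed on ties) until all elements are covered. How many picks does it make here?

5

Greedy: pick S2 (covers 4 new) → pick S3 (covers 2 new) → pick S4 (covers 2 new) → pick S1 (covers 1 new) → pick S5 (covers 1 new). Total picks: 5.
(The true minimum cover uses only 4 sets, so greedy is not optimal here.)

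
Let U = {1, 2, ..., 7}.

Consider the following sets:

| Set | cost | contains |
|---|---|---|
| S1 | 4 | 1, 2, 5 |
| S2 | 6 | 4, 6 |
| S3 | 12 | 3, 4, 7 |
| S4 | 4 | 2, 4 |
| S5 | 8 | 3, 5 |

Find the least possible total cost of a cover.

22

S1, S2, S3 together cover every item (S1 ∪ S2 ∪ S3 = {1, 2, 3, 4, 5, 6, 7}); total cost 4 + 6 + 12 = 22.
No covering selection has total cost below 22.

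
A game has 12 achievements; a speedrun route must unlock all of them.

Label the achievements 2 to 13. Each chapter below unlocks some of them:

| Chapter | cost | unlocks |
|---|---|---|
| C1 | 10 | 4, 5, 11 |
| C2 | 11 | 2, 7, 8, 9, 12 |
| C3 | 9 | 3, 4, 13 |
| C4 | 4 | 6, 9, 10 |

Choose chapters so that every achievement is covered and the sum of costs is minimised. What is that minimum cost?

C1, C2, C3, C4 together cover every achievement (C1 ∪ C2 ∪ C3 ∪ C4 = {2, 3, 4, 5, 6, 7, 8, 9, 10, 11, 12, 13}); total cost 10 + 11 + 9 + 4 = 34.
No covering selection has total cost below 34.

34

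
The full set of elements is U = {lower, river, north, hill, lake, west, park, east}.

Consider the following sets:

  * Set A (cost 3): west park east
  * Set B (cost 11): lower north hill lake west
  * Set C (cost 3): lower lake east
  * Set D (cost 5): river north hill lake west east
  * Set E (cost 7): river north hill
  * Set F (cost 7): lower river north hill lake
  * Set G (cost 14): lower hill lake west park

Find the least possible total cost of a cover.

A, F together cover every element (A ∪ F = {lower, river, north, hill, lake, west, park, east}); total cost 3 + 7 = 10.
The greedy pick D, A, C costs 11; no covering selection beats 10.

10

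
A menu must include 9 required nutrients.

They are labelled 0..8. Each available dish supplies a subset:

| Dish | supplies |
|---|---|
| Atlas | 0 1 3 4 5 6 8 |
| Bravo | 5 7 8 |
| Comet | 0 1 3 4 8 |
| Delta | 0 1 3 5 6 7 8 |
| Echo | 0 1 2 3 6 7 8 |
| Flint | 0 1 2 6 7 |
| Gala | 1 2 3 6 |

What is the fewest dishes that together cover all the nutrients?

Atlas and Echo together: Atlas ∪ Echo = {0, 1, 2, 3, 4, 5, 6, 7, 8} — every nutrient is covered.
No single dish has all 9 nutrients (the largest, Atlas, has 7), so 2 is optimal.

2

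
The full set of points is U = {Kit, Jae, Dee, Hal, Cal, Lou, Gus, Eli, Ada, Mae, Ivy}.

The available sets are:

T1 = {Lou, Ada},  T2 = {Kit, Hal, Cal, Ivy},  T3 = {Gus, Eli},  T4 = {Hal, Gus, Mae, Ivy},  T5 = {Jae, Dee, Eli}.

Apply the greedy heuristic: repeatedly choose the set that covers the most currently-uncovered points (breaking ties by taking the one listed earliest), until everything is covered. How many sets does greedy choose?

Greedy: pick T2 (covers 4 new) → pick T5 (covers 3 new) → pick T1 (covers 2 new) → pick T4 (covers 2 new). Total picks: 4.

4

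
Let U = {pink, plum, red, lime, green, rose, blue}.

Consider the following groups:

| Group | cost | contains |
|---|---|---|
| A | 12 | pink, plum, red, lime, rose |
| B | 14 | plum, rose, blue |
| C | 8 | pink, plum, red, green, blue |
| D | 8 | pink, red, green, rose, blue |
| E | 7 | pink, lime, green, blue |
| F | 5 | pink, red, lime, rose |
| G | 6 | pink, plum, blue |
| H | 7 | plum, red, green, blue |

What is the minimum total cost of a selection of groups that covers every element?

F, H together cover every element (F ∪ H = {pink, plum, red, lime, green, rose, blue}); total cost 5 + 7 = 12.
No covering selection has total cost below 12.

12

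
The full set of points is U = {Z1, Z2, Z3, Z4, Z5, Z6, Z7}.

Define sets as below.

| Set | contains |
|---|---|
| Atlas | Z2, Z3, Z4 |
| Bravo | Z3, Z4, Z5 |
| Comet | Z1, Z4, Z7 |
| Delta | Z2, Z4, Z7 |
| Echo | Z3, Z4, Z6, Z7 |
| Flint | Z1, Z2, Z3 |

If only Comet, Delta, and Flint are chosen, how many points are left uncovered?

2

Union of Comet, Delta, Flint = {Z1, Z2, Z3, Z4, Z7}.
Not covered: Z5, Z6 — 2 points.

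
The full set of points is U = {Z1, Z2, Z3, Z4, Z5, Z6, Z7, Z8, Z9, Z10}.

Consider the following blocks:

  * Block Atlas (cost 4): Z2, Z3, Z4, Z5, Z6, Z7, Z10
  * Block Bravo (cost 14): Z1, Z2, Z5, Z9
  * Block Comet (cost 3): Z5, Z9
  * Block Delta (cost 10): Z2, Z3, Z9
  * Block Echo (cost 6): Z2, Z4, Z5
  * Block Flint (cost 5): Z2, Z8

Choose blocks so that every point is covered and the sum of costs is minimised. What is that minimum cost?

23

Atlas, Bravo, Flint together cover every point (Atlas ∪ Bravo ∪ Flint = {Z1, Z2, Z3, Z4, Z5, Z6, Z7, Z8, Z9, Z10}); total cost 4 + 14 + 5 = 23.
The greedy pick Atlas, Comet, Flint, Bravo costs 26; no covering selection beats 23.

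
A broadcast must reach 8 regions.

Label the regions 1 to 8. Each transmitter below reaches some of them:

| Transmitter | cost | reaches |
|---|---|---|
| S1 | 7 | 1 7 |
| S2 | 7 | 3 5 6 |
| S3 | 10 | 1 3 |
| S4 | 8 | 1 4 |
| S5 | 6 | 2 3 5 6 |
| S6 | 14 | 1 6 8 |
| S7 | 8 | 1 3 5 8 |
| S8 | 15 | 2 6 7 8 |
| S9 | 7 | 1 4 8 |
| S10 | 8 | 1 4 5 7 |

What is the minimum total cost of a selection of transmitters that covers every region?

20

S1, S5, S9 together cover every region (S1 ∪ S5 ∪ S9 = {1, 2, 3, 4, 5, 6, 7, 8}); total cost 7 + 6 + 7 = 20.
No covering selection has total cost below 20.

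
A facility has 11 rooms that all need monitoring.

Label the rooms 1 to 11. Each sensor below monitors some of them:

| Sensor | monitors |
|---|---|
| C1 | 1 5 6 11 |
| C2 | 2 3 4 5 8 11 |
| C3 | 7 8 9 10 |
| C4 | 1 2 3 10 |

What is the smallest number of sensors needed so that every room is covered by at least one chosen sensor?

3

C1 and C2 and C3 together: C1 ∪ C2 ∪ C3 = {1, 2, 3, 4, 5, 6, 7, 8, 9, 10, 11} — every room is covered.
Only C2 contains 4, so C2 is forced; the remaining 5 rooms need at least 2 more sensors (each remaining sensor adds at most 3) — so at least 3 sensors are needed, and 3 is optimal.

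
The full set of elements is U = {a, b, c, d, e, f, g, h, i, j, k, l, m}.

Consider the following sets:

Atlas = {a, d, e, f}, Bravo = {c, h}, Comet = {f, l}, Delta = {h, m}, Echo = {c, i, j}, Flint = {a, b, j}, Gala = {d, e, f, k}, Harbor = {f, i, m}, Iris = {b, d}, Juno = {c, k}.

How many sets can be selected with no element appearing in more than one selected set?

Comet, Delta, Iris, Juno are pairwise disjoint (Comet={f,l}; Delta={h,m}; Iris={b,d}; Juno={c,k}).
Every remaining set overlaps one of these, and no 5 of the listed sets are pairwise disjoint, so 4 is the maximum.

4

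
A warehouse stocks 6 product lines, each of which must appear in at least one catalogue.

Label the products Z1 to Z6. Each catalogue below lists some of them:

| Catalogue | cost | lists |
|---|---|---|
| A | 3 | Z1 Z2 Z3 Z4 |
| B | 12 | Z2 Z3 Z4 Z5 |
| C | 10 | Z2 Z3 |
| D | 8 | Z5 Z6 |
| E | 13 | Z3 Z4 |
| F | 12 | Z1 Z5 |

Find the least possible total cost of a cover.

11

A, D together cover every product (A ∪ D = {Z1, Z2, Z3, Z4, Z5, Z6}); total cost 3 + 8 = 11.
No covering selection has total cost below 11.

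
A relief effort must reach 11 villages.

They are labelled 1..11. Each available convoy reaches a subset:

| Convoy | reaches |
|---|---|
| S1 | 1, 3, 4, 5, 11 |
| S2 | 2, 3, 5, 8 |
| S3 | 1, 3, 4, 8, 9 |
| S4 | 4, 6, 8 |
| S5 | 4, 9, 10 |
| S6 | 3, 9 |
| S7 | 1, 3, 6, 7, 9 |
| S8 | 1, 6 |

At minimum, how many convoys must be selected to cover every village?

S1 and S2 and S5 and S7 together: S1 ∪ S2 ∪ S5 ∪ S7 = {1, 2, 3, 4, 5, 6, 7, 8, 9, 10, 11} — every village is covered.
No 3 of the 8 convoys cover everything (all 56 combinations miss at least one village), so 4 is optimal.

4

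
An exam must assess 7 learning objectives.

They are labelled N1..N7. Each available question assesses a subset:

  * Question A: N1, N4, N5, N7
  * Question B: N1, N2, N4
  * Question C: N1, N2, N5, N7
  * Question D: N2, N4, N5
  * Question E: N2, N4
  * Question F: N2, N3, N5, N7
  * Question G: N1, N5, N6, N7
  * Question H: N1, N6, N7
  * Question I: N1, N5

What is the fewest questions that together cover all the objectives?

D and F and H together: D ∪ F ∪ H = {N1, N2, N3, N4, N5, N6, N7} — every objective is covered.
Only F contains N3, so F is forced; the remaining 3 objectives need at least 2 more questions (each remaining question adds at most 2) — so at least 3 questions are needed, and 3 is optimal.

3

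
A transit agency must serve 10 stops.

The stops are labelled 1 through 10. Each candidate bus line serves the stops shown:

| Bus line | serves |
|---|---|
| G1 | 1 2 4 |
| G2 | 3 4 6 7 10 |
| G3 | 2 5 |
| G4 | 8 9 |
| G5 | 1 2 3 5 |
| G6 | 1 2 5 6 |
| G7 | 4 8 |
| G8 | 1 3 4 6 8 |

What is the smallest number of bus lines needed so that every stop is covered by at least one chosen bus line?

Take {G2, G4, G6}. Their union is {1, 2, 3, 4, 5, 6, 7, 8, 9, 10}, which is all 10 stops.
Only G2 contains 7, so G2 is forced; the remaining 5 stops need at least 2 more bus lines (each remaining bus line adds at most 3) — so at least 3 bus lines are needed, and 3 is optimal.

3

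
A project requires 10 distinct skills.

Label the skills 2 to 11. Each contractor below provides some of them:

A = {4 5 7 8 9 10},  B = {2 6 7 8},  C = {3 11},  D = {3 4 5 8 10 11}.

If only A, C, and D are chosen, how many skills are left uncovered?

Union of A, C, D = {3, 4, 5, 7, 8, 9, 10, 11}.
Not covered: 2, 6 — 2 skills.

2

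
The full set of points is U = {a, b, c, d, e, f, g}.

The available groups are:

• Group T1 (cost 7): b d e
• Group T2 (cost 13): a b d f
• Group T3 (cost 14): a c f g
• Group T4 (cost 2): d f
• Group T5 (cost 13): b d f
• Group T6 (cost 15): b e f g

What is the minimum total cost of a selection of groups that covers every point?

T1, T3 together cover every point (T1 ∪ T3 = {a, b, c, d, e, f, g}); total cost 7 + 14 = 21.
The greedy pick T4, T1, T3 costs 23; no covering selection beats 21.

21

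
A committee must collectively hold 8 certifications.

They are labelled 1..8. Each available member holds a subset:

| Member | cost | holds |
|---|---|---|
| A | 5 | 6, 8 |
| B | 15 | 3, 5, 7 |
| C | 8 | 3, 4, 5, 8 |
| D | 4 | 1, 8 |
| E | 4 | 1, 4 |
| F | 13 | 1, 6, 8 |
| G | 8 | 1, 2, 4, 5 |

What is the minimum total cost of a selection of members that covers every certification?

A, B, G together cover every certification (A ∪ B ∪ G = {1, 2, 3, 4, 5, 6, 7, 8}); total cost 5 + 15 + 8 = 28.
The greedy pick C, D, A, G, B costs 40; no covering selection beats 28.

28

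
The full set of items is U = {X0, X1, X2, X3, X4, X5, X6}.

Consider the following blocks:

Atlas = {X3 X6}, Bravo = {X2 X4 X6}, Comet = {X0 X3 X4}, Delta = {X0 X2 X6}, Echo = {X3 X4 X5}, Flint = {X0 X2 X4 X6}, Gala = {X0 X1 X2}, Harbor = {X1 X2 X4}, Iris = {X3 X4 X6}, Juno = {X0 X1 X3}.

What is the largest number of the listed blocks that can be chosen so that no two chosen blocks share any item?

2

Atlas, Gala are pairwise disjoint (Atlas={X3,X6}; Gala={X0,X1,X2}).
Every remaining block overlaps one of these, and no 3 of the listed blocks are pairwise disjoint, so 2 is the maximum.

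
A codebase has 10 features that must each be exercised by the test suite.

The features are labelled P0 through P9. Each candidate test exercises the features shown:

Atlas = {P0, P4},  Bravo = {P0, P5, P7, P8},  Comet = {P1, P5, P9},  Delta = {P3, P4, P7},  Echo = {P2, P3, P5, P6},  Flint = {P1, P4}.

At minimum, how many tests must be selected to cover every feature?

4

Bravo and Comet and Echo and Flint together: Bravo ∪ Comet ∪ Echo ∪ Flint = {P0, P1, P2, P3, P4, P5, P6, P7, P8, P9} — every feature is covered.
Only Comet contains P9, so Comet is forced; the remaining 7 features need at least 3 more tests (each remaining test adds at most 3) — so at least 4 tests are needed, and 4 is optimal.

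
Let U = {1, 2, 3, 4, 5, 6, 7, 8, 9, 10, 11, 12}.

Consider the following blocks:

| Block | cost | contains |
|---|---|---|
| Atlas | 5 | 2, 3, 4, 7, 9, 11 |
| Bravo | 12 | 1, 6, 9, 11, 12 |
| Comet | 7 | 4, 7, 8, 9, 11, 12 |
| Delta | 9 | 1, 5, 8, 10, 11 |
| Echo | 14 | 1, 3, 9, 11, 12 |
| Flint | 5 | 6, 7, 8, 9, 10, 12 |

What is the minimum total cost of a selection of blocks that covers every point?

19

Atlas, Delta, Flint together cover every point (Atlas ∪ Delta ∪ Flint = {1, 2, 3, 4, 5, 6, 7, 8, 9, 10, 11, 12}); total cost 5 + 9 + 5 = 19.
No covering selection has total cost below 19.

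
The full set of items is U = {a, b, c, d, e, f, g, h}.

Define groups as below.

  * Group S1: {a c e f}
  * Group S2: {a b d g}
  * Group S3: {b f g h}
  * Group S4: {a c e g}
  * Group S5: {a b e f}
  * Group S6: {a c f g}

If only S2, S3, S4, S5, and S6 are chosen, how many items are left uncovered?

Union of S2, S3, S4, S5, S6 = {a, b, c, d, e, f, g, h} — that's every item, so 0 are uncovered.

0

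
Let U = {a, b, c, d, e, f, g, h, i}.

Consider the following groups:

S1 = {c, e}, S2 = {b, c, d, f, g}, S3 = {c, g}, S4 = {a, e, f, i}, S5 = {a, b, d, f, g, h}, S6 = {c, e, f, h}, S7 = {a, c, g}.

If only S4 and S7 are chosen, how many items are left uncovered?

3

Union of S4, S7 = {a, c, e, f, g, i}.
Not covered: b, d, h — 3 items.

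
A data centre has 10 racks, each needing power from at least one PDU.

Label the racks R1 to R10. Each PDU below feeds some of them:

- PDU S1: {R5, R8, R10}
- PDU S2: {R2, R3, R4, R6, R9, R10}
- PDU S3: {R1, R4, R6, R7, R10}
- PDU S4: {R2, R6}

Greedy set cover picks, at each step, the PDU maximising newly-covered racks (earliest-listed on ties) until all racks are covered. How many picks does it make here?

Greedy: pick S2 (covers 6 new) → pick S1 (covers 2 new) → pick S3 (covers 2 new). Total picks: 3.

3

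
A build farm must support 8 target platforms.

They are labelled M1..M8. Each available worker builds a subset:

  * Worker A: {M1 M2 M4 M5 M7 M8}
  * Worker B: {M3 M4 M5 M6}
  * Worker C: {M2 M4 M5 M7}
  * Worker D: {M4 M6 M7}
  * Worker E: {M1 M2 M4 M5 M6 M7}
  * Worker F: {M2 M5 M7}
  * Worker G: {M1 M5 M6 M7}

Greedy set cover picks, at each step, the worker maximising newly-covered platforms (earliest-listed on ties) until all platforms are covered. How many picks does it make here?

2

Greedy: pick A (covers 6 new) → pick B (covers 2 new). Total picks: 2.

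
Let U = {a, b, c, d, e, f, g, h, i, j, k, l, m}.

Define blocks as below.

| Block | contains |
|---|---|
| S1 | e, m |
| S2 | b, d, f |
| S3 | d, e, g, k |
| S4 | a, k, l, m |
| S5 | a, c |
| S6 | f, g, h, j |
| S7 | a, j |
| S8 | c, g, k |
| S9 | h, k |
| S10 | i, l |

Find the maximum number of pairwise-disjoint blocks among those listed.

S1, S2, S7, S8, S10 are pairwise disjoint (S1={e,m}; S2={b,d,f}; S7={a,j}; S8={c,g,k}; S10={i,l}).
Every remaining block overlaps one of these, and no 6 of the listed blocks are pairwise disjoint, so 5 is the maximum.

5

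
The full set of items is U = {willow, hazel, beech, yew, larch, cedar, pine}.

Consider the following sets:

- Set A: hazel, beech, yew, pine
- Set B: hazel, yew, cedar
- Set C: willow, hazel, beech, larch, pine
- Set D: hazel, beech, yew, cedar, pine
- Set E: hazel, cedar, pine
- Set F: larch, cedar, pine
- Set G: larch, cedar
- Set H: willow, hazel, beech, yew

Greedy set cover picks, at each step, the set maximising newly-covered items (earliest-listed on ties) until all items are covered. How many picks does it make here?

2

Greedy: pick C (covers 5 new) → pick B (covers 2 new). Total picks: 2.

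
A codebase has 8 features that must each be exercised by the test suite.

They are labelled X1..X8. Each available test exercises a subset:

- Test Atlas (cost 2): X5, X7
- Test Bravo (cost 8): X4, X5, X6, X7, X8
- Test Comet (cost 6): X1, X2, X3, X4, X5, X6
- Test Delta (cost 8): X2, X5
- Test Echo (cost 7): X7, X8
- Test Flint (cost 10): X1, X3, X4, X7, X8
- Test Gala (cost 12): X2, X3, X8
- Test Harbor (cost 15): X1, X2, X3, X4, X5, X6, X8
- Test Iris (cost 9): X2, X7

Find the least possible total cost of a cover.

13

Comet, Echo together cover every feature (Comet ∪ Echo = {X1, X2, X3, X4, X5, X6, X7, X8}); total cost 6 + 7 = 13.
The greedy pick Atlas, Comet, Echo costs 15; no covering selection beats 13.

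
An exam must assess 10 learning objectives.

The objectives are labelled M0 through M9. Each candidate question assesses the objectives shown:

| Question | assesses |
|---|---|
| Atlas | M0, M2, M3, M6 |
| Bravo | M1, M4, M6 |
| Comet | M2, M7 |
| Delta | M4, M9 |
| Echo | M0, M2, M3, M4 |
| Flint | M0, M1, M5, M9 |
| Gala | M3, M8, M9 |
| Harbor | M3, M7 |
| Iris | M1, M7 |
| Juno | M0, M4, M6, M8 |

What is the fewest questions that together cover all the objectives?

Echo and Flint and Harbor and Juno together: Echo ∪ Flint ∪ Harbor ∪ Juno = {M0, M1, M2, M3, M4, M5, M6, M7, M8, M9} — every objective is covered.
No 3 of the 10 questions cover everything (all 120 combinations miss at least one objective), so 4 is optimal.

4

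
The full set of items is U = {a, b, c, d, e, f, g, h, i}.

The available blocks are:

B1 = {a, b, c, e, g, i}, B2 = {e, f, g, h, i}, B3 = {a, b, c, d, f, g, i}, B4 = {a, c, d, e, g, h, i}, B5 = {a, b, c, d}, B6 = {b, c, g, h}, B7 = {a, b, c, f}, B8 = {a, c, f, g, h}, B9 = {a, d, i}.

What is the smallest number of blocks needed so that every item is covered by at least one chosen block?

2

B3 and B4 cover everything between them: the union {a, b, c, d, e, f, g, h, i} is all of U.
No single block has all 9 items (the largest, B3, has 7), so 2 is optimal.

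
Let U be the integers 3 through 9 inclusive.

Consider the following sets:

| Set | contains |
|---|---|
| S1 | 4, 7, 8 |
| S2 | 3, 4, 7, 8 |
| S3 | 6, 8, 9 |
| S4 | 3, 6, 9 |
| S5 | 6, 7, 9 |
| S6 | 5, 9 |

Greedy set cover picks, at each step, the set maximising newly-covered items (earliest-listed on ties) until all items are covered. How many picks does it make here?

3

Greedy: pick S2 (covers 4 new) → pick S3 (covers 2 new) → pick S6 (covers 1 new). Total picks: 3.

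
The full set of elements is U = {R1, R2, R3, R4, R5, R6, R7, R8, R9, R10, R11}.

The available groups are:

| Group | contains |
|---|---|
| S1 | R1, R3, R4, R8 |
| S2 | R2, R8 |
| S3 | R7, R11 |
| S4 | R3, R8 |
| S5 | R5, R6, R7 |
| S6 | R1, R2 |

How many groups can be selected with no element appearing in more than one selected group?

S3, S4, S6 are pairwise disjoint (S3={R7,R11}; S4={R3,R8}; S6={R1,R2}).
Every remaining group overlaps one of these, and no 4 of the listed groups are pairwise disjoint, so 3 is the maximum.

3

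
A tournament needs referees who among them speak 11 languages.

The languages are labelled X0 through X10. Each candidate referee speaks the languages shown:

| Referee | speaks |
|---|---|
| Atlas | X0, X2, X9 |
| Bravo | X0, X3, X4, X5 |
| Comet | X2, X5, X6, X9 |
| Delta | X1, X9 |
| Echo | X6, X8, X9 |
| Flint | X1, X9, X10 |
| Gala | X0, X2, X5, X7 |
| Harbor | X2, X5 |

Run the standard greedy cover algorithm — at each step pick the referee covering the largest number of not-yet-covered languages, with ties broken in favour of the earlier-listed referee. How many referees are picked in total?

Greedy: pick Bravo (covers 4 new) → pick Comet (covers 3 new) → pick Flint (covers 2 new) → pick Echo (covers 1 new) → pick Gala (covers 1 new). Total picks: 5.
(The true minimum cover uses only 4 referees, so greedy is not optimal here.)

5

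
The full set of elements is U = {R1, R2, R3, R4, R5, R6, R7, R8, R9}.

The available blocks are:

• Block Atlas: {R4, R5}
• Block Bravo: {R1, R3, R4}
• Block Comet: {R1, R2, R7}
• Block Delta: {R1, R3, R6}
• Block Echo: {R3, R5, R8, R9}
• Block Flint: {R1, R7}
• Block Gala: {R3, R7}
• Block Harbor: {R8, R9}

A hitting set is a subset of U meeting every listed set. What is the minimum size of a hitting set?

4

H = {R1, R3, R5, R8} meets every block (each contains at least one member of H), and |H| = 4.
No choice of 3 elements meets every block, so 4 is the minimum.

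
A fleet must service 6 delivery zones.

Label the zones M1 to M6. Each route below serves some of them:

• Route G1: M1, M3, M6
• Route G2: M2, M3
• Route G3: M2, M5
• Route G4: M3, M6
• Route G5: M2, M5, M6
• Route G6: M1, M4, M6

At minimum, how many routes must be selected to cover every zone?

G3 and G4 and G6 together: G3 ∪ G4 ∪ G6 = {M1, M2, M3, M4, M5, M6} — every zone is covered.
Only G6 contains M4, so G6 is forced; the remaining 3 zones need at least 2 more routes (each remaining route adds at most 2) — so at least 3 routes are needed, and 3 is optimal.

3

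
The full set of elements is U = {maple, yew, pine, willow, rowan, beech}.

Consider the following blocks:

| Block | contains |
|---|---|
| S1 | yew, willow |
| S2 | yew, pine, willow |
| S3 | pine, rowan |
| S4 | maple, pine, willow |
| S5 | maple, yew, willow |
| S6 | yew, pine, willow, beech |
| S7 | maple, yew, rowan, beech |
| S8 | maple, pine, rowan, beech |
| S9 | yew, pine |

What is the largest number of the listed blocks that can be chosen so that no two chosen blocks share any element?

2

S1, S3 are pairwise disjoint (S1={yew,willow}; S3={pine,rowan}).
Every remaining block overlaps one of these, and no 3 of the listed blocks are pairwise disjoint, so 2 is the maximum.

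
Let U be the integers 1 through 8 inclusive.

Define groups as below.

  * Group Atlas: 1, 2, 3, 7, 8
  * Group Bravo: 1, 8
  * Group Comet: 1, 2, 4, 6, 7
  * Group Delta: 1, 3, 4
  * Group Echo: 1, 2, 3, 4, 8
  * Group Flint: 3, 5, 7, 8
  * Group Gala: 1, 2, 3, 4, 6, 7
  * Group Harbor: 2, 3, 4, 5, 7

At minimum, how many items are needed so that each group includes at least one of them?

The 2 items {1, 5} hit every group.
The groups Bravo, Harbor are pairwise disjoint, so any hitting set needs a separate item for each — at least 2. Hence 2 is optimal.

2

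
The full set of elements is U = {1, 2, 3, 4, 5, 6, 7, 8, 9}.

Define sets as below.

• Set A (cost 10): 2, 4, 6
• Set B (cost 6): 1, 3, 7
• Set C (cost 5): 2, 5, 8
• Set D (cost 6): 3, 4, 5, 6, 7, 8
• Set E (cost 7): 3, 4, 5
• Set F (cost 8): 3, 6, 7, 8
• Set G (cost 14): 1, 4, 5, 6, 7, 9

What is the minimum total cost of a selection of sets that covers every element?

25

B, C, G together cover every element (B ∪ C ∪ G = {1, 2, 3, 4, 5, 6, 7, 8, 9}); total cost 6 + 5 + 14 = 25.
The greedy pick D, C, B, G costs 31; no covering selection beats 25.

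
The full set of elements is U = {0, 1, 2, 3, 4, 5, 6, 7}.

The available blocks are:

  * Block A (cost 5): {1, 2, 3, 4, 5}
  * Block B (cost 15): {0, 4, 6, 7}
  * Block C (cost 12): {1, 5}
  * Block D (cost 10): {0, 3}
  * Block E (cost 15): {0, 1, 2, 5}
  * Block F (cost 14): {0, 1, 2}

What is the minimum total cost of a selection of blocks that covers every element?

20

A, B together cover every element (A ∪ B = {0, 1, 2, 3, 4, 5, 6, 7}); total cost 5 + 15 = 20.
No covering selection has total cost below 20.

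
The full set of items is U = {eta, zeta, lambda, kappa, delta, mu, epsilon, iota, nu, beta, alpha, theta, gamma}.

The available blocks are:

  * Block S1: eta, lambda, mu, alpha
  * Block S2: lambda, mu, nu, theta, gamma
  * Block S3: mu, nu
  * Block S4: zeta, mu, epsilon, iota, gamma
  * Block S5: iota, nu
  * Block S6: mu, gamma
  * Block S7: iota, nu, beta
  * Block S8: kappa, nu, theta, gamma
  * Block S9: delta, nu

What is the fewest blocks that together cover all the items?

S1, S4, S7, S8, and S9 cover everything between them: the union {eta, zeta, lambda, kappa, delta, mu, epsilon, iota, nu, beta, alpha, theta, gamma} is all of U.
No 4 of the 9 blocks cover everything (all 126 combinations miss at least one item), so 5 is optimal.

5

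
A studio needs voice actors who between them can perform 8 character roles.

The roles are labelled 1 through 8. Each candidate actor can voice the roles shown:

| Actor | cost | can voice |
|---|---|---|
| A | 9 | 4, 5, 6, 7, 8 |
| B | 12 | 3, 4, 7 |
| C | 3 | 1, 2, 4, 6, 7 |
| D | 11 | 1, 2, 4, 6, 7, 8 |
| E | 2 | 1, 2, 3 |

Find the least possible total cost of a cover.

11

A, E together cover every role (A ∪ E = {1, 2, 3, 4, 5, 6, 7, 8}); total cost 9 + 2 = 11.
The greedy pick C, E, A costs 14; no covering selection beats 11.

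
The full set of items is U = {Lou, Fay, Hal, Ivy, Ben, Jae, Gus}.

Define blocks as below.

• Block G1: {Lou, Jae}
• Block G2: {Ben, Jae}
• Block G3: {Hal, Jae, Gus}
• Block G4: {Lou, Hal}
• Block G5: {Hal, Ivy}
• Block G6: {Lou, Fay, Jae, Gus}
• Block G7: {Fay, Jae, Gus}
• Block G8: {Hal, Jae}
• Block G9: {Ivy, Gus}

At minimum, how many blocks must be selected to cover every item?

3

Take {G2, G5, G6}. Their union is {Lou, Fay, Hal, Ivy, Ben, Jae, Gus}, which is all 7 items.
Only G2 contains Ben, so G2 is forced; the remaining 5 items need at least 2 more blocks (each remaining block adds at most 3) — so at least 3 blocks are needed, and 3 is optimal.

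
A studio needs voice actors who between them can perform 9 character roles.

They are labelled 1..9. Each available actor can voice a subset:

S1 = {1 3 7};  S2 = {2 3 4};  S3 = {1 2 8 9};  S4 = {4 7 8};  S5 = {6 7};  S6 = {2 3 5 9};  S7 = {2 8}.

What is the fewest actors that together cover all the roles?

4

S3 and S4 and S5 and S6 together: S3 ∪ S4 ∪ S5 ∪ S6 = {1, 2, 3, 4, 5, 6, 7, 8, 9} — every role is covered.
No 3 of the 7 actors cover everything (all 35 combinations miss at least one role), so 4 is optimal.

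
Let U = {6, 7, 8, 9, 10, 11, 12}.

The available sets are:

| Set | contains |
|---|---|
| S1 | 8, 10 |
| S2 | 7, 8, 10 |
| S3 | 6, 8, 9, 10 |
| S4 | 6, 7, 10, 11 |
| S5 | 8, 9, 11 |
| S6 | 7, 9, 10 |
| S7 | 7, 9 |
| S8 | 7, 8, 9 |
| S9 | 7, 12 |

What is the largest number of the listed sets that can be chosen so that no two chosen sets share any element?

2

S1, S9 are pairwise disjoint (S1={8,10}; S9={7,12}).
Every remaining set overlaps one of these, and no 3 of the listed sets are pairwise disjoint, so 2 is the maximum.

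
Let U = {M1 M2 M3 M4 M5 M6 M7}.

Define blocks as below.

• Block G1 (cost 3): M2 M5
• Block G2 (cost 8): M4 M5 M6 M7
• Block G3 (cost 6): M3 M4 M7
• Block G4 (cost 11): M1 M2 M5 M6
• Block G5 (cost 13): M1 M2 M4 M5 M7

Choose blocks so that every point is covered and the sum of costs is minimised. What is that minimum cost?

G3, G4 together cover every point (G3 ∪ G4 = {M1, M2, M3, M4, M5, M6, M7}); total cost 6 + 11 = 17.
The greedy pick G1, G3, G4 costs 20; no covering selection beats 17.

17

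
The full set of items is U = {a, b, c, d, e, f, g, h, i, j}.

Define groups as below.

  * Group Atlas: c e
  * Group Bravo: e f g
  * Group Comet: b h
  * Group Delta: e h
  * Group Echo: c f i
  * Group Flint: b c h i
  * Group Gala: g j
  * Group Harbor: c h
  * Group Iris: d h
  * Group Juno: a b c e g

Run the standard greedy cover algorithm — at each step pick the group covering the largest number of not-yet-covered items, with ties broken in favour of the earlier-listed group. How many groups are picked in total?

Greedy: pick Juno (covers 5 new) → pick Echo (covers 2 new) → pick Iris (covers 2 new) → pick Gala (covers 1 new). Total picks: 4.

4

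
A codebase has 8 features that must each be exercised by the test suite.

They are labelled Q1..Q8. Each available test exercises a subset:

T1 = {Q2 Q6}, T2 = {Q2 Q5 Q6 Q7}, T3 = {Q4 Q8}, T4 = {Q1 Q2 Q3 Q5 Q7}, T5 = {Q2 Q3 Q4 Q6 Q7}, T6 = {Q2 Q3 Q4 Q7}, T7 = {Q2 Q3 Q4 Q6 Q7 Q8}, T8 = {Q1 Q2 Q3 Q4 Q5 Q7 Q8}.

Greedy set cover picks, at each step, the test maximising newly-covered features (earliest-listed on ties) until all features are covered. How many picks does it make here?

Greedy: pick T8 (covers 7 new) → pick T1 (covers 1 new). Total picks: 2.

2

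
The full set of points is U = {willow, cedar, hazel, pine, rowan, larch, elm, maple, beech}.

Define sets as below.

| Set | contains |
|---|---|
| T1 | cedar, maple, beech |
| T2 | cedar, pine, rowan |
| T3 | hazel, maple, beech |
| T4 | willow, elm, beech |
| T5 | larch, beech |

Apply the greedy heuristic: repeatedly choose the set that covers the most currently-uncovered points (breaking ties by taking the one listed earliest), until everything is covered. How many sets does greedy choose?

5

Greedy: pick T1 (covers 3 new) → pick T2 (covers 2 new) → pick T4 (covers 2 new) → pick T3 (covers 1 new) → pick T5 (covers 1 new). Total picks: 5.
(The true minimum cover uses only 4 sets, so greedy is not optimal here.)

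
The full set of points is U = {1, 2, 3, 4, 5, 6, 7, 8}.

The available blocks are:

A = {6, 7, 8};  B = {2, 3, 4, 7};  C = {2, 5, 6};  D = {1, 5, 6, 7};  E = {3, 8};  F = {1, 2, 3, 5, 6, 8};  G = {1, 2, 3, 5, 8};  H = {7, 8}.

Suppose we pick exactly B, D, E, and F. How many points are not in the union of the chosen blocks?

0

Union of B, D, E, F = {1, 2, 3, 4, 5, 6, 7, 8} — that's every point, so 0 are uncovered.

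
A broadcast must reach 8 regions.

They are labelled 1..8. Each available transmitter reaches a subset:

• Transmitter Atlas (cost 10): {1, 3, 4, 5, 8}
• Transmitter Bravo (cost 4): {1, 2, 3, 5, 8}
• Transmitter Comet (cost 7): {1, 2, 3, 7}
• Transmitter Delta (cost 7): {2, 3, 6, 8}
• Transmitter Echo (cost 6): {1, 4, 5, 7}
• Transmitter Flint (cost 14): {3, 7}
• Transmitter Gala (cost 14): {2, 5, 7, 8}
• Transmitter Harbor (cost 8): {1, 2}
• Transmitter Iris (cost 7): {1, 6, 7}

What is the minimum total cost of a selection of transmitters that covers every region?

13

Delta, Echo together cover every region (Delta ∪ Echo = {1, 2, 3, 4, 5, 6, 7, 8}); total cost 7 + 6 = 13.
The greedy pick Bravo, Echo, Delta costs 17; no covering selection beats 13.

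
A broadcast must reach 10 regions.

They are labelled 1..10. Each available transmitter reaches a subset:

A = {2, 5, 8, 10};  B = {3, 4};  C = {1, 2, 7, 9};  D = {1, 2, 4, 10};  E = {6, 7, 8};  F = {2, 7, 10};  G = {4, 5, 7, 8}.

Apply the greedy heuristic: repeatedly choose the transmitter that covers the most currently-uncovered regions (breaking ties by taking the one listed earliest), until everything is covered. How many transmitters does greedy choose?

Greedy: pick A (covers 4 new) → pick C (covers 3 new) → pick B (covers 2 new) → pick E (covers 1 new). Total picks: 4.

4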